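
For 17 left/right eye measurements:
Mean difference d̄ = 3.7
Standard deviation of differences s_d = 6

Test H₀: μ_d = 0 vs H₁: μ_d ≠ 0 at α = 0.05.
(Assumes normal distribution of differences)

Answer: t = 2.5426, reject H₀

Derivation:
df = n - 1 = 16
SE = s_d/√n = 6/√17 = 1.4552
t = d̄/SE = 3.7/1.4552 = 2.5426
Critical value: t_{0.025,16} = ±2.120
p-value ≈ 0.0217
Decision: reject H₀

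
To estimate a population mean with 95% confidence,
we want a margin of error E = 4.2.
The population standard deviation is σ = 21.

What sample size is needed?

Answer: n = 97

Derivation:
z_0.025 = 1.960
n = (z×σ/E)² = (1.960×21/4.2)²
n = 96.0400
Round up: n = 97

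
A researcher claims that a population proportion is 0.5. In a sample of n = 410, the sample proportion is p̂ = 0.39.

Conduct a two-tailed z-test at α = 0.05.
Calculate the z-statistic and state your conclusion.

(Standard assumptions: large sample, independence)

H₀: p = 0.5, H₁: p ≠ 0.5
Standard error: SE = √(p₀(1-p₀)/n) = √(0.5×0.5/410) = 0.024693
z-statistic: z = (p̂ - p₀)/SE = (0.39 - 0.5)/0.024693 = -4.4547
Critical value: z_0.025 = ±1.960
p-value < 0.0001
Decision: reject H₀ at α = 0.05

Answer: z = -4.4547, reject H₀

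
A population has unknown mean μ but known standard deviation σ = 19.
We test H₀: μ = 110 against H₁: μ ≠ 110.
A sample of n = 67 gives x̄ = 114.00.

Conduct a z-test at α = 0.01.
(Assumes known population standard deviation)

Answer: z = 1.7232, fail to reject H₀

Derivation:
Standard error: SE = σ/√n = 19/√67 = 2.3212
z-statistic: z = (x̄ - μ₀)/SE = (114.00 - 110)/2.3212 = 1.7232
Critical value: ±2.576
p-value = 0.0849
Decision: fail to reject H₀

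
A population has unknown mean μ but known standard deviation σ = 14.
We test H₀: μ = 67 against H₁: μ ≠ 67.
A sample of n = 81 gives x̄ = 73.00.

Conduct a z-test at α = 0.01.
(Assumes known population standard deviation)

Standard error: SE = σ/√n = 14/√81 = 1.5556
z-statistic: z = (x̄ - μ₀)/SE = (73.00 - 67)/1.5556 = 3.8570
Critical value: ±2.576
p-value = 0.0001
Decision: reject H₀

Answer: z = 3.8570, reject H₀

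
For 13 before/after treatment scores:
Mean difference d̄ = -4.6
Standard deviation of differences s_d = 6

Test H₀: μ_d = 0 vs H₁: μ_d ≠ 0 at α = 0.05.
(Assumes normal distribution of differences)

df = n - 1 = 12
SE = s_d/√n = 6/√13 = 1.6641
t = d̄/SE = -4.6/1.6641 = -2.7643
Critical value: t_{0.025,12} = ±2.179
p-value ≈ 0.0171
Decision: reject H₀

Answer: t = -2.7643, reject H₀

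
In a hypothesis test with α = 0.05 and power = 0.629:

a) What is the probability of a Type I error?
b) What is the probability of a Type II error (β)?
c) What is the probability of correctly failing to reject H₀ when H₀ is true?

a) Type I error probability = α = 0.05
b) Power = P(reject H₀ | H₁ true) = 1 - β = 0.629, so Type II error probability = β = 1 - Power = 0.371
c) P(fail to reject H₀ | H₀ true) = 1 - α = 0.95

Answer: a) 0.05, b) 0.371, c) 0.95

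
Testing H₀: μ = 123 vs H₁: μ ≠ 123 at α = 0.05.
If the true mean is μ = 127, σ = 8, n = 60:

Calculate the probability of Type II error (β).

SE = σ/√n = 8/√60 = 1.0328
Critical values: μ₀ ± z_0.025×SE = 123 ± 1.960×1.0328
Acceptance region: (120.9757, 125.0243)
Under H₁ (μ = 127): z_high = (125.0243 - 127)/1.0328 = -1.9130, z_low = (120.9757 - 127)/1.0328 = -5.8330
β = P(not reject | H₁) = Φ(-1.9130) - Φ(-5.8330) ≈ 0.0279

Answer: β ≈ 0.0279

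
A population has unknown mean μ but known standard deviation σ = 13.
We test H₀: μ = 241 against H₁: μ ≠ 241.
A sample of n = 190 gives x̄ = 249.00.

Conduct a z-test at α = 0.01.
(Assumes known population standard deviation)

Answer: z = 8.4827, reject H₀

Derivation:
Standard error: SE = σ/√n = 13/√190 = 0.9431
z-statistic: z = (x̄ - μ₀)/SE = (249.00 - 241)/0.9431 = 8.4827
Critical value: ±2.576
p-value < 0.0001
Decision: reject H₀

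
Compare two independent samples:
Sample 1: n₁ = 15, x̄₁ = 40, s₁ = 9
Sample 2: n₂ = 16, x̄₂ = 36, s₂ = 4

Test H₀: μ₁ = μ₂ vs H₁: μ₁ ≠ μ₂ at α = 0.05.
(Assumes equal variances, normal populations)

Answer: t = 1.6169, fail to reject H₀

Derivation:
Pooled variance: s²_p = [14×9² + 15×4²]/(29) = 47.3793
s_p = 6.8833
SE = s_p×√(1/n₁ + 1/n₂) = 6.8833×√(1/15 + 1/16) = 2.4738
t = (x̄₁ - x̄₂)/SE = (40 - 36)/2.4738 = 1.6169
df = 29, t-critical = ±2.045
Decision: fail to reject H₀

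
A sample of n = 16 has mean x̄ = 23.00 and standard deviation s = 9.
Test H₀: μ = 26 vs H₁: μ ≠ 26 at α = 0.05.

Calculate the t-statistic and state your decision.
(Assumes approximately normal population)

df = n - 1 = 15
SE = s/√n = 9/√16 = 2.2500
t = (x̄ - μ₀)/SE = (23.00 - 26)/2.2500 = -1.3333
Critical value: t_{0.025,15} = ±2.131
p-value ≈ 0.2023
Decision: fail to reject H₀

Answer: t = -1.3333, fail to reject H₀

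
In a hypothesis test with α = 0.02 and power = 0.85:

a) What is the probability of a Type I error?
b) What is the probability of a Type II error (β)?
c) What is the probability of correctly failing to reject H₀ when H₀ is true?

Answer: a) 0.02, b) 0.15, c) 0.98

Derivation:
a) Type I error probability = α = 0.02
b) Power = P(reject H₀ | H₁ true) = 1 - β = 0.85, so Type II error probability = β = 1 - Power = 0.15
c) P(fail to reject H₀ | H₀ true) = 1 - α = 0.98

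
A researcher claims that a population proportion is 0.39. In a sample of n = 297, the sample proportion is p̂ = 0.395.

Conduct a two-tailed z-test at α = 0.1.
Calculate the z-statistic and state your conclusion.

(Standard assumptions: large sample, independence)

Answer: z = 0.1767, fail to reject H₀

Derivation:
H₀: p = 0.39, H₁: p ≠ 0.39
Standard error: SE = √(p₀(1-p₀)/n) = √(0.39×0.61/297) = 0.028302
z-statistic: z = (p̂ - p₀)/SE = (0.395 - 0.39)/0.028302 = 0.1767
Critical value: z_0.05 = ±1.645
p-value = 0.8597
Decision: fail to reject H₀ at α = 0.1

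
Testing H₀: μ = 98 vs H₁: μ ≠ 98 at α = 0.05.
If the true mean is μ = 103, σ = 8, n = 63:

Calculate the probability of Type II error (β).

SE = σ/√n = 8/√63 = 1.0079
Critical values: μ₀ ± z_0.025×SE = 98 ± 1.960×1.0079
Acceptance region: (96.0245, 99.9755)
Under H₁ (μ = 103): z_high = (99.9755 - 103)/1.0079 = -3.0008, z_low = (96.0245 - 103)/1.0079 = -6.9208
β = P(not reject | H₁) = Φ(-3.0008) - Φ(-6.9208) ≈ 0.0013

Answer: β ≈ 0.0013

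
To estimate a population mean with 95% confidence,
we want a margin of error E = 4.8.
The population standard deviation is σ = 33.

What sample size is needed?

z_0.025 = 1.960
n = (z×σ/E)² = (1.960×33/4.8)²
n = 181.5756
Round up: n = 182

Answer: n = 182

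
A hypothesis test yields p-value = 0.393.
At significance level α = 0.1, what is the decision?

Compare p-value to α:
0.393 ≥ 0.1
Decision: fail to reject H₀

Answer: fail to reject H₀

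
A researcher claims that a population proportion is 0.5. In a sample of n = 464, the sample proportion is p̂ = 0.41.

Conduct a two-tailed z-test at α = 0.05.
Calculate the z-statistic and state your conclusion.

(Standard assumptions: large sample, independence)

Answer: z = -3.8773, reject H₀

Derivation:
H₀: p = 0.5, H₁: p ≠ 0.5
Standard error: SE = √(p₀(1-p₀)/n) = √(0.5×0.5/464) = 0.023212
z-statistic: z = (p̂ - p₀)/SE = (0.41 - 0.5)/0.023212 = -3.8773
Critical value: z_0.025 = ±1.960
p-value = 0.0001
Decision: reject H₀ at α = 0.05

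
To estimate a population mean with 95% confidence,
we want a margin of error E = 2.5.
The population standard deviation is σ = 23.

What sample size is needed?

Answer: n = 326

Derivation:
z_0.025 = 1.960
n = (z×σ/E)² = (1.960×23/2.5)²
n = 325.1530
Round up: n = 326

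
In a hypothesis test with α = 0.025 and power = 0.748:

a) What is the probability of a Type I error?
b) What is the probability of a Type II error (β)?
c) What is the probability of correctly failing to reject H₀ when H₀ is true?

a) Type I error probability = α = 0.025
b) Power = P(reject H₀ | H₁ true) = 1 - β = 0.748, so Type II error probability = β = 1 - Power = 0.252
c) P(fail to reject H₀ | H₀ true) = 1 - α = 0.975

Answer: a) 0.025, b) 0.252, c) 0.975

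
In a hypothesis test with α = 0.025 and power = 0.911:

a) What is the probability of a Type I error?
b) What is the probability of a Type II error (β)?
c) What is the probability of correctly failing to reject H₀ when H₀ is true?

a) Type I error probability = α = 0.025
b) Power = P(reject H₀ | H₁ true) = 1 - β = 0.911, so Type II error probability = β = 1 - Power = 0.089
c) P(fail to reject H₀ | H₀ true) = 1 - α = 0.975

Answer: a) 0.025, b) 0.089, c) 0.975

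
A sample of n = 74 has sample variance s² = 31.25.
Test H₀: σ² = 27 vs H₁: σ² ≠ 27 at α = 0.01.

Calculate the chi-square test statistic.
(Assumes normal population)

Answer: χ² = 84.4907, fail to reject H₀

Derivation:
df = n - 1 = 73
χ² = (n-1)s²/σ₀² = 73×31.25/27 = 84.4907
Critical values: χ²_{0.995,73} = 45.629, χ²_{0.005,73} = 107.862
Rejection region: χ² < 45.629 or χ² > 107.862
Decision: fail to reject H₀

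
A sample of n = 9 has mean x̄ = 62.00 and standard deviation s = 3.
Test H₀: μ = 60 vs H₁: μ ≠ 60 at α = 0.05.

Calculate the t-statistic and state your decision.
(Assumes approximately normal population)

df = n - 1 = 8
SE = s/√n = 3/√9 = 1.0000
t = (x̄ - μ₀)/SE = (62.00 - 60)/1.0000 = 2.0000
Critical value: t_{0.025,8} = ±2.306
p-value ≈ 0.0805
Decision: fail to reject H₀

Answer: t = 2.0000, fail to reject H₀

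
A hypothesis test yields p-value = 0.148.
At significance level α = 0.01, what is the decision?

Compare p-value to α:
0.148 ≥ 0.01
Decision: fail to reject H₀

Answer: fail to reject H₀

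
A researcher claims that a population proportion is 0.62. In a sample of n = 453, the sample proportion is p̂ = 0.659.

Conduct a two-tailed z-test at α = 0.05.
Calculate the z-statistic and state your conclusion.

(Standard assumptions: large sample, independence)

Answer: z = 1.7102, fail to reject H₀

Derivation:
H₀: p = 0.62, H₁: p ≠ 0.62
Standard error: SE = √(p₀(1-p₀)/n) = √(0.62×0.38/453) = 0.022805
z-statistic: z = (p̂ - p₀)/SE = (0.659 - 0.62)/0.022805 = 1.7102
Critical value: z_0.025 = ±1.960
p-value = 0.0872
Decision: fail to reject H₀ at α = 0.05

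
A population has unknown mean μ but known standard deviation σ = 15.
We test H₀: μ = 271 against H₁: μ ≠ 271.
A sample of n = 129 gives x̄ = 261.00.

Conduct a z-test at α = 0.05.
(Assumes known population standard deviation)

Standard error: SE = σ/√n = 15/√129 = 1.3207
z-statistic: z = (x̄ - μ₀)/SE = (261.00 - 271)/1.3207 = -7.5717
Critical value: ±1.960
p-value < 0.0001
Decision: reject H₀

Answer: z = -7.5717, reject H₀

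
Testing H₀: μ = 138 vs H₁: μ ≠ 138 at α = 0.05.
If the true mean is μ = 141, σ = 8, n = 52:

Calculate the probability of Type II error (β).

SE = σ/√n = 8/√52 = 1.1094
Critical values: μ₀ ± z_0.025×SE = 138 ± 1.960×1.1094
Acceptance region: (135.8256, 140.1744)
Under H₁ (μ = 141): z_high = (140.1744 - 141)/1.1094 = -0.7442, z_low = (135.8256 - 141)/1.1094 = -4.6641
β = P(not reject | H₁) = Φ(-0.7442) - Φ(-4.6641) ≈ 0.2284

Answer: β ≈ 0.2284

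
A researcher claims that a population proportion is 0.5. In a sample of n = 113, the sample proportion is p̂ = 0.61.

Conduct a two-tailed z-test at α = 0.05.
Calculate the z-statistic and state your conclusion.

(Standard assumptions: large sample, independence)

H₀: p = 0.5, H₁: p ≠ 0.5
Standard error: SE = √(p₀(1-p₀)/n) = √(0.5×0.5/113) = 0.047036
z-statistic: z = (p̂ - p₀)/SE = (0.61 - 0.5)/0.047036 = 2.3386
Critical value: z_0.025 = ±1.960
p-value = 0.0194
Decision: reject H₀ at α = 0.05

Answer: z = 2.3386, reject H₀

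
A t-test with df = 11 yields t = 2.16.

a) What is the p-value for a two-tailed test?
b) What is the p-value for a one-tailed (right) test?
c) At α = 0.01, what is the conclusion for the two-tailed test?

Using t-distribution with df = 11:
a) Two-tailed: p = 2×P(T > 2.16) = 0.0537
b) One-tailed: p = P(T > 2.16) = 0.0269
c) 0.0537 ≥ 0.01, fail to reject H₀

Answer: a) 0.0537, b) 0.0269, c) fail to reject H₀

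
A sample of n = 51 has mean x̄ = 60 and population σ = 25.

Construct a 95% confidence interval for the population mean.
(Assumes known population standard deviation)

Answer: (53.1386, 66.8614)

Derivation:
Confidence level: 95%, α = 0.05
z_0.025 = 1.960
SE = σ/√n = 25/√51 = 3.5007
Margin of error = 1.960 × 3.5007 = 6.8614
CI: x̄ ± margin = 60 ± 6.8614
CI: (53.1386, 66.8614)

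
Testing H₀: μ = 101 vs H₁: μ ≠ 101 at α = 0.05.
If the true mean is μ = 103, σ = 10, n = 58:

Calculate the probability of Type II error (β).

SE = σ/√n = 10/√58 = 1.3131
Critical values: μ₀ ± z_0.025×SE = 101 ± 1.960×1.3131
Acceptance region: (98.4263, 103.5737)
Under H₁ (μ = 103): z_high = (103.5737 - 103)/1.3131 = 0.4369, z_low = (98.4263 - 103)/1.3131 = -3.4831
β = P(not reject | H₁) = Φ(0.4369) - Φ(-3.4831) ≈ 0.6687

Answer: β ≈ 0.6687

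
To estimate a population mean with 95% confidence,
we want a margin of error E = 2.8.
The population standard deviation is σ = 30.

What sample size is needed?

z_0.025 = 1.960
n = (z×σ/E)² = (1.960×30/2.8)²
n = 441.0000
Already a whole number: n = 441

Answer: n = 441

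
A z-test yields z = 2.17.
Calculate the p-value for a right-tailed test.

Answer: p-value ≈ 0.0150

Derivation:
For z = 2.17:
p = P(Z > 2.17) = 1 - Φ(2.17) = 0.0150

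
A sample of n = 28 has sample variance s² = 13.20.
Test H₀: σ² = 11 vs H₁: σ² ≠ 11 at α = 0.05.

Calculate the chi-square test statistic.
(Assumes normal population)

Answer: χ² = 32.4000, fail to reject H₀

Derivation:
df = n - 1 = 27
χ² = (n-1)s²/σ₀² = 27×13.20/11 = 32.4000
Critical values: χ²_{0.975,27} = 14.573, χ²_{0.025,27} = 43.195
Rejection region: χ² < 14.573 or χ² > 43.195
Decision: fail to reject H₀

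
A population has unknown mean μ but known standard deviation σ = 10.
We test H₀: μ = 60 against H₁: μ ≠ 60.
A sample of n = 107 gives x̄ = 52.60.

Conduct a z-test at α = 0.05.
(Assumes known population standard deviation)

Standard error: SE = σ/√n = 10/√107 = 0.9667
z-statistic: z = (x̄ - μ₀)/SE = (52.60 - 60)/0.9667 = -7.6549
Critical value: ±1.960
p-value < 0.0001
Decision: reject H₀

Answer: z = -7.6549, reject H₀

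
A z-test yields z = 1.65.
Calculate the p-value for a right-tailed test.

Answer: p-value ≈ 0.0495

Derivation:
For z = 1.65:
p = P(Z > 1.65) = 1 - Φ(1.65) = 0.0495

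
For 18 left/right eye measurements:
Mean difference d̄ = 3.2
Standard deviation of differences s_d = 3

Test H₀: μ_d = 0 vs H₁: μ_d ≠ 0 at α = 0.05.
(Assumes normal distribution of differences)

df = n - 1 = 17
SE = s_d/√n = 3/√18 = 0.7071
t = d̄/SE = 3.2/0.7071 = 4.5255
Critical value: t_{0.025,17} = ±2.110
p-value ≈ 0.0003
Decision: reject H₀

Answer: t = 4.5255, reject H₀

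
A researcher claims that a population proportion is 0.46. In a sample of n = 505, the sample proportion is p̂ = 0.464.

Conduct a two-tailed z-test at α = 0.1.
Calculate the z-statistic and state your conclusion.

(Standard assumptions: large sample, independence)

Answer: z = 0.1804, fail to reject H₀

Derivation:
H₀: p = 0.46, H₁: p ≠ 0.46
Standard error: SE = √(p₀(1-p₀)/n) = √(0.46×0.54/505) = 0.022178
z-statistic: z = (p̂ - p₀)/SE = (0.464 - 0.46)/0.022178 = 0.1804
Critical value: z_0.05 = ±1.645
p-value = 0.8568
Decision: fail to reject H₀ at α = 0.1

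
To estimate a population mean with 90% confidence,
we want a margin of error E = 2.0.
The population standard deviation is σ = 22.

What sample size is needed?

Answer: n = 328

Derivation:
z_0.05 = 1.645
n = (z×σ/E)² = (1.645×22/2.0)²
n = 327.4290
Round up: n = 328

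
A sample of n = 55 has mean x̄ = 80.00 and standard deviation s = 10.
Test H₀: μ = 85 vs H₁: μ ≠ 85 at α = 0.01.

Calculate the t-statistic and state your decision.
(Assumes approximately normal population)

df = n - 1 = 54
SE = s/√n = 10/√55 = 1.3484
t = (x̄ - μ₀)/SE = (80.00 - 85)/1.3484 = -3.7081
Critical value: t_{0.005,54} = ±2.670
p-value ≈ 0.0005
Decision: reject H₀

Answer: t = -3.7081, reject H₀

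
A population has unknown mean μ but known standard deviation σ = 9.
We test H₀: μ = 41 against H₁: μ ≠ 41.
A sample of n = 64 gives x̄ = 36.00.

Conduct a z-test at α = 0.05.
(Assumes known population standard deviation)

Answer: z = -4.4444, reject H₀

Derivation:
Standard error: SE = σ/√n = 9/√64 = 1.1250
z-statistic: z = (x̄ - μ₀)/SE = (36.00 - 41)/1.1250 = -4.4444
Critical value: ±1.960
p-value < 0.0001
Decision: reject H₀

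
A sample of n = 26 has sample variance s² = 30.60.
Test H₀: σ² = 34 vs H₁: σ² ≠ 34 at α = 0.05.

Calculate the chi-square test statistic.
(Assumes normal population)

Answer: χ² = 22.5000, fail to reject H₀

Derivation:
df = n - 1 = 25
χ² = (n-1)s²/σ₀² = 25×30.60/34 = 22.5000
Critical values: χ²_{0.975,25} = 13.120, χ²_{0.025,25} = 40.646
Rejection region: χ² < 13.120 or χ² > 40.646
Decision: fail to reject H₀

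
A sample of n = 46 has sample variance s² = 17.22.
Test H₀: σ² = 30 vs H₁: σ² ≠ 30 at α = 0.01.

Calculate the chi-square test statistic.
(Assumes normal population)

df = n - 1 = 45
χ² = (n-1)s²/σ₀² = 45×17.22/30 = 25.8300
Critical values: χ²_{0.995,45} = 24.311, χ²_{0.005,45} = 73.166
Rejection region: χ² < 24.311 or χ² > 73.166
Decision: fail to reject H₀

Answer: χ² = 25.8300, fail to reject H₀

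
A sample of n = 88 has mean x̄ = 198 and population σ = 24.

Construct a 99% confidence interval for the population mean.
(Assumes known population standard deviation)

Answer: (191.4096, 204.5904)

Derivation:
Confidence level: 99%, α = 0.01
z_0.005 = 2.576
SE = σ/√n = 24/√88 = 2.5584
Margin of error = 2.576 × 2.5584 = 6.5904
CI: x̄ ± margin = 198 ± 6.5904
CI: (191.4096, 204.5904)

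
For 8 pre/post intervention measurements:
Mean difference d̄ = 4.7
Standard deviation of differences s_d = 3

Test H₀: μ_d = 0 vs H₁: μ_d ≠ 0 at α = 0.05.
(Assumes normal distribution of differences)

df = n - 1 = 7
SE = s_d/√n = 3/√8 = 1.0607
t = d̄/SE = 4.7/1.0607 = 4.4310
Critical value: t_{0.025,7} = ±2.365
p-value ≈ 0.0030
Decision: reject H₀

Answer: t = 4.4310, reject H₀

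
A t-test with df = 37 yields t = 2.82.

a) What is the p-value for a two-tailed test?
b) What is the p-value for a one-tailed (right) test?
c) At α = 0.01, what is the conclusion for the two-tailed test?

Using t-distribution with df = 37:
a) Two-tailed: p = 2×P(T > 2.82) = 0.0077
b) One-tailed: p = P(T > 2.82) = 0.0038
c) 0.0077 < 0.01, reject H₀

Answer: a) 0.0077, b) 0.0038, c) reject H₀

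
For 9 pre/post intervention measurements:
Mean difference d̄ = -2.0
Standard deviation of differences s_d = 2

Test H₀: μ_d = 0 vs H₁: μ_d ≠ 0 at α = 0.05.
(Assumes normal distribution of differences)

df = n - 1 = 8
SE = s_d/√n = 2/√9 = 0.6667
t = d̄/SE = -2.0/0.6667 = -2.9999
Critical value: t_{0.025,8} = ±2.306
p-value ≈ 0.0171
Decision: reject H₀

Answer: t = -2.9999, reject H₀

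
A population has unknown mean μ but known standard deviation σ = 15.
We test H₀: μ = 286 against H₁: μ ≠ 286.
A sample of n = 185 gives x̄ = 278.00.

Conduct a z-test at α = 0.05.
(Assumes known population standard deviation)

Answer: z = -7.2543, reject H₀

Derivation:
Standard error: SE = σ/√n = 15/√185 = 1.1028
z-statistic: z = (x̄ - μ₀)/SE = (278.00 - 286)/1.1028 = -7.2543
Critical value: ±1.960
p-value < 0.0001
Decision: reject H₀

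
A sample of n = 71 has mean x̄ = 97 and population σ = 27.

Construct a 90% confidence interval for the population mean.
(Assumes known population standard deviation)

Confidence level: 90%, α = 0.1
z_0.05 = 1.645
SE = σ/√n = 27/√71 = 3.2043
Margin of error = 1.645 × 3.2043 = 5.2711
CI: x̄ ± margin = 97 ± 5.2711
CI: (91.7289, 102.2711)

Answer: (91.7289, 102.2711)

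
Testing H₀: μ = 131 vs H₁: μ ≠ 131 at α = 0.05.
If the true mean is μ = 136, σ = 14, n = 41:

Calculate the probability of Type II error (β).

SE = σ/√n = 14/√41 = 2.1864
Critical values: μ₀ ± z_0.025×SE = 131 ± 1.960×2.1864
Acceptance region: (126.7147, 135.2853)
Under H₁ (μ = 136): z_high = (135.2853 - 136)/2.1864 = -0.3269, z_low = (126.7147 - 136)/2.1864 = -4.2468
β = P(not reject | H₁) = Φ(-0.3269) - Φ(-4.2468) ≈ 0.3719

Answer: β ≈ 0.3719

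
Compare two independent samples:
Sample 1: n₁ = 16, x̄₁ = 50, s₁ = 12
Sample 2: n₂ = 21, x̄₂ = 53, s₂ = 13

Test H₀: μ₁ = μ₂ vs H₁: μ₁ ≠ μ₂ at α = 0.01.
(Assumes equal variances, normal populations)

Answer: t = -0.7186, fail to reject H₀

Derivation:
Pooled variance: s²_p = [15×12² + 20×13²]/(35) = 158.2857
s_p = 12.5812
SE = s_p×√(1/n₁ + 1/n₂) = 12.5812×√(1/16 + 1/21) = 4.1750
t = (x̄₁ - x̄₂)/SE = (50 - 53)/4.1750 = -0.7186
df = 35, t-critical = ±2.724
Decision: fail to reject H₀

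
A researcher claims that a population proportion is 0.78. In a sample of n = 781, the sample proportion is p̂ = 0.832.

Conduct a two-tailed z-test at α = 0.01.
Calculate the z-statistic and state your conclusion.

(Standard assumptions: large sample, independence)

H₀: p = 0.78, H₁: p ≠ 0.78
Standard error: SE = √(p₀(1-p₀)/n) = √(0.78×0.22/781) = 0.014823
z-statistic: z = (p̂ - p₀)/SE = (0.832 - 0.78)/0.014823 = 3.5081
Critical value: z_0.005 = ±2.576
p-value = 0.0005
Decision: reject H₀ at α = 0.01

Answer: z = 3.5081, reject H₀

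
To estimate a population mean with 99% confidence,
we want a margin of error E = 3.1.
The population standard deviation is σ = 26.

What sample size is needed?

z_0.005 = 2.576
n = (z×σ/E)² = (2.576×26/3.1)²
n = 466.7830
Round up: n = 467

Answer: n = 467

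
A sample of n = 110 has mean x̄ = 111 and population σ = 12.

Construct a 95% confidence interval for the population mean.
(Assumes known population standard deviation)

Confidence level: 95%, α = 0.05
z_0.025 = 1.960
SE = σ/√n = 12/√110 = 1.1442
Margin of error = 1.960 × 1.1442 = 2.2426
CI: x̄ ± margin = 111 ± 2.2426
CI: (108.7574, 113.2426)

Answer: (108.7574, 113.2426)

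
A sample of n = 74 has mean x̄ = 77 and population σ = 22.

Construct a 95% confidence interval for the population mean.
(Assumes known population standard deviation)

Confidence level: 95%, α = 0.05
z_0.025 = 1.960
SE = σ/√n = 22/√74 = 2.5574
Margin of error = 1.960 × 2.5574 = 5.0125
CI: x̄ ± margin = 77 ± 5.0125
CI: (71.9875, 82.0125)

Answer: (71.9875, 82.0125)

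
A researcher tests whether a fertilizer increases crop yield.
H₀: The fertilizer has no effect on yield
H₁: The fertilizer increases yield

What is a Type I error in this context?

Answer: Concluding the fertilizer works when it doesn't

Derivation:
Type I error (α): Rejecting H₀ when H₀ is true
Type II error (β): Failing to reject H₀ when H₁ is true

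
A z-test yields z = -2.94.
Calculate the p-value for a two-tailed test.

For z = -2.94:
p = 2×P(Z > |-2.94|) = 2×(1 - Φ(2.94)) = 0.0033

Answer: p-value ≈ 0.0033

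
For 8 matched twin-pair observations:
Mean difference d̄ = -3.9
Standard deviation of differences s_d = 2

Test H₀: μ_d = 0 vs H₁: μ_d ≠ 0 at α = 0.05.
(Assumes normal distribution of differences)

Answer: t = -5.5155, reject H₀

Derivation:
df = n - 1 = 7
SE = s_d/√n = 2/√8 = 0.7071
t = d̄/SE = -3.9/0.7071 = -5.5155
Critical value: t_{0.025,7} = ±2.365
p-value ≈ 0.0009
Decision: reject H₀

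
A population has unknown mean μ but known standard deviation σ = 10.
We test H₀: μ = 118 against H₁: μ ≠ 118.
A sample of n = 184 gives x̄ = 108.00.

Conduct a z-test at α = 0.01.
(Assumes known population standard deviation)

Answer: z = -13.5648, reject H₀

Derivation:
Standard error: SE = σ/√n = 10/√184 = 0.7372
z-statistic: z = (x̄ - μ₀)/SE = (108.00 - 118)/0.7372 = -13.5648
Critical value: ±2.576
p-value < 0.0001
Decision: reject H₀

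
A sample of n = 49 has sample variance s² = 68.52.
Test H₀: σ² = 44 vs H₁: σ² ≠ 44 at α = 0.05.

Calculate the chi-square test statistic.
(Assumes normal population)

df = n - 1 = 48
χ² = (n-1)s²/σ₀² = 48×68.52/44 = 74.7491
Critical values: χ²_{0.975,48} = 30.755, χ²_{0.025,48} = 69.023
Rejection region: χ² < 30.755 or χ² > 69.023
Decision: reject H₀

Answer: χ² = 74.7491, reject H₀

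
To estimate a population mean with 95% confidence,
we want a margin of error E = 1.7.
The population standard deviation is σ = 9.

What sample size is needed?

z_0.025 = 1.960
n = (z×σ/E)² = (1.960×9/1.7)²
n = 107.6711
Round up: n = 108

Answer: n = 108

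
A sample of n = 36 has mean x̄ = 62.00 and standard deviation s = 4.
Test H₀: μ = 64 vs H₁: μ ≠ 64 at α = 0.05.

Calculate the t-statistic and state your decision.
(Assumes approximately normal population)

df = n - 1 = 35
SE = s/√n = 4/√36 = 0.6667
t = (x̄ - μ₀)/SE = (62.00 - 64)/0.6667 = -2.9999
Critical value: t_{0.025,35} = ±2.030
p-value ≈ 0.0050
Decision: reject H₀

Answer: t = -2.9999, reject H₀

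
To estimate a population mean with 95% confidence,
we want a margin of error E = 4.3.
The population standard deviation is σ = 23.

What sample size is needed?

z_0.025 = 1.960
n = (z×σ/E)² = (1.960×23/4.3)²
n = 109.9084
Round up: n = 110

Answer: n = 110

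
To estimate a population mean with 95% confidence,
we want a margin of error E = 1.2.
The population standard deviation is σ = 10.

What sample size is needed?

Answer: n = 267

Derivation:
z_0.025 = 1.960
n = (z×σ/E)² = (1.960×10/1.2)²
n = 266.7778
Round up: n = 267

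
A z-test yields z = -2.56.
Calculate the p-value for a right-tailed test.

For z = -2.56:
p = P(Z > -2.56) = 1 - Φ(-2.56) = 0.9948

Answer: p-value ≈ 0.9948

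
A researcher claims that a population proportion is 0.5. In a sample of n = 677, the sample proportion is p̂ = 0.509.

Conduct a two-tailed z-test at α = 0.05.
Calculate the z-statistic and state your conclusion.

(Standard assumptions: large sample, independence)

Answer: z = 0.4683, fail to reject H₀

Derivation:
H₀: p = 0.5, H₁: p ≠ 0.5
Standard error: SE = √(p₀(1-p₀)/n) = √(0.5×0.5/677) = 0.019217
z-statistic: z = (p̂ - p₀)/SE = (0.509 - 0.5)/0.019217 = 0.4683
Critical value: z_0.025 = ±1.960
p-value = 0.6396
Decision: fail to reject H₀ at α = 0.05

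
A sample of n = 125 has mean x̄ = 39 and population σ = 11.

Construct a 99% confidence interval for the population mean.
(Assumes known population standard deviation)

Answer: (36.4655, 41.5345)

Derivation:
Confidence level: 99%, α = 0.01
z_0.005 = 2.576
SE = σ/√n = 11/√125 = 0.9839
Margin of error = 2.576 × 0.9839 = 2.5345
CI: x̄ ± margin = 39 ± 2.5345
CI: (36.4655, 41.5345)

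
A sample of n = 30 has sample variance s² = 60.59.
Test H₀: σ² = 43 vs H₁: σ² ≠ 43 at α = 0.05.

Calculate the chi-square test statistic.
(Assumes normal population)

df = n - 1 = 29
χ² = (n-1)s²/σ₀² = 29×60.59/43 = 40.8630
Critical values: χ²_{0.975,29} = 16.047, χ²_{0.025,29} = 45.722
Rejection region: χ² < 16.047 or χ² > 45.722
Decision: fail to reject H₀

Answer: χ² = 40.8630, fail to reject H₀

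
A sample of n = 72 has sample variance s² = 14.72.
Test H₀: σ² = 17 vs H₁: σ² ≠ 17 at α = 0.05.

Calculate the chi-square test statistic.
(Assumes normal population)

df = n - 1 = 71
χ² = (n-1)s²/σ₀² = 71×14.72/17 = 61.4776
Critical values: χ²_{0.975,71} = 49.592, χ²_{0.025,71} = 96.189
Rejection region: χ² < 49.592 or χ² > 96.189
Decision: fail to reject H₀

Answer: χ² = 61.4776, fail to reject H₀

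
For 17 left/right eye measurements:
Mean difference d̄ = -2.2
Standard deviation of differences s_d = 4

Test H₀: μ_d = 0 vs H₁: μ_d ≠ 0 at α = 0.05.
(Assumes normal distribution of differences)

df = n - 1 = 16
SE = s_d/√n = 4/√17 = 0.9701
t = d̄/SE = -2.2/0.9701 = -2.2678
Critical value: t_{0.025,16} = ±2.120
p-value ≈ 0.0375
Decision: reject H₀

Answer: t = -2.2678, reject H₀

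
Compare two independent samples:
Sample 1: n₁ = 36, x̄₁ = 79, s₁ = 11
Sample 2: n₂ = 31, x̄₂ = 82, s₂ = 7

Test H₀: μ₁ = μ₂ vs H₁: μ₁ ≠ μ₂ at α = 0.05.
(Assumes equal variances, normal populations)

Answer: t = -1.3069, fail to reject H₀

Derivation:
Pooled variance: s²_p = [35×11² + 30×7²]/(65) = 87.7692
s_p = 9.3685
SE = s_p×√(1/n₁ + 1/n₂) = 9.3685×√(1/36 + 1/31) = 2.2955
t = (x̄₁ - x̄₂)/SE = (79 - 82)/2.2955 = -1.3069
df = 65, t-critical = ±1.997
Decision: fail to reject H₀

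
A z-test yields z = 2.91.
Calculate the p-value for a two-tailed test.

Answer: p-value ≈ 0.0036

Derivation:
For z = 2.91:
p = 2×P(Z > |2.91|) = 2×(1 - Φ(2.91)) = 0.0036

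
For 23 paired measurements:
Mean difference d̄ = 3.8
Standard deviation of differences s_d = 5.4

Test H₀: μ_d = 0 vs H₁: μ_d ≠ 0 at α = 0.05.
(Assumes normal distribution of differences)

Answer: t = 3.3748, reject H₀

Derivation:
df = n - 1 = 22
SE = s_d/√n = 5.4/√23 = 1.1260
t = d̄/SE = 3.8/1.1260 = 3.3748
Critical value: t_{0.025,22} = ±2.074
p-value ≈ 0.0027
Decision: reject H₀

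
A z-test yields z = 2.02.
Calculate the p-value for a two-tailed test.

For z = 2.02:
p = 2×P(Z > |2.02|) = 2×(1 - Φ(2.02)) = 0.0434

Answer: p-value ≈ 0.0434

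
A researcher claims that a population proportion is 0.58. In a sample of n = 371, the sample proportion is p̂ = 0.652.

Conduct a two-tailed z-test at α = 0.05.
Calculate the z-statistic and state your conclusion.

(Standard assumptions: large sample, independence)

Answer: z = 2.8099, reject H₀

Derivation:
H₀: p = 0.58, H₁: p ≠ 0.58
Standard error: SE = √(p₀(1-p₀)/n) = √(0.58×0.42/371) = 0.025624
z-statistic: z = (p̂ - p₀)/SE = (0.652 - 0.58)/0.025624 = 2.8099
Critical value: z_0.025 = ±1.960
p-value = 0.0050
Decision: reject H₀ at α = 0.05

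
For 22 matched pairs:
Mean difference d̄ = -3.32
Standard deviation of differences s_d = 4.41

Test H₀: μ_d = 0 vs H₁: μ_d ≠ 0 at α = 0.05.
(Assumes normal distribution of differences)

df = n - 1 = 21
SE = s_d/√n = 4.41/√22 = 0.9402
t = d̄/SE = -3.32/0.9402 = -3.5312
Critical value: t_{0.025,21} = ±2.080
p-value ≈ 0.0020
Decision: reject H₀

Answer: t = -3.5312, reject H₀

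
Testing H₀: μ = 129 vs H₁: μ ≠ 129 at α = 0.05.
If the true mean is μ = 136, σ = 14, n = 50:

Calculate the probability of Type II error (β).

Answer: β ≈ 0.0576

Derivation:
SE = σ/√n = 14/√50 = 1.9799
Critical values: μ₀ ± z_0.025×SE = 129 ± 1.960×1.9799
Acceptance region: (125.1194, 132.8806)
Under H₁ (μ = 136): z_high = (132.8806 - 136)/1.9799 = -1.5755, z_low = (125.1194 - 136)/1.9799 = -5.4955
β = P(not reject | H₁) = Φ(-1.5755) - Φ(-5.4955) ≈ 0.0576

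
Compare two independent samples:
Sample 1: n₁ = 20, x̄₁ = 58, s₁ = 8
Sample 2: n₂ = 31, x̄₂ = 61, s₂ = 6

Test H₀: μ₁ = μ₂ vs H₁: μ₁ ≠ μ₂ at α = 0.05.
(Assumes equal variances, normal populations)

Answer: t = -1.5281, fail to reject H₀

Derivation:
Pooled variance: s²_p = [19×8² + 30×6²]/(49) = 46.8571
s_p = 6.8452
SE = s_p×√(1/n₁ + 1/n₂) = 6.8452×√(1/20 + 1/31) = 1.9632
t = (x̄₁ - x̄₂)/SE = (58 - 61)/1.9632 = -1.5281
df = 49, t-critical = ±2.010
Decision: fail to reject H₀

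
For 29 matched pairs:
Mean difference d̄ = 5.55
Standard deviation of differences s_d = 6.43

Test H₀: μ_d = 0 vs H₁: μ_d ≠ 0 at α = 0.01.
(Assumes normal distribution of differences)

df = n - 1 = 28
SE = s_d/√n = 6.43/√29 = 1.1940
t = d̄/SE = 5.55/1.1940 = 4.6482
Critical value: t_{0.005,28} = ±2.763
p-value ≈ 0.0001
Decision: reject H₀

Answer: t = 4.6482, reject H₀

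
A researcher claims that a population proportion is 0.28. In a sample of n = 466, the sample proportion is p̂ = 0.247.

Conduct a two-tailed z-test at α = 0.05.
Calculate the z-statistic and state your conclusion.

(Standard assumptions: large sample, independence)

H₀: p = 0.28, H₁: p ≠ 0.28
Standard error: SE = √(p₀(1-p₀)/n) = √(0.28×0.72/466) = 0.020799
z-statistic: z = (p̂ - p₀)/SE = (0.247 - 0.28)/0.020799 = -1.5866
Critical value: z_0.025 = ±1.960
p-value = 0.1126
Decision: fail to reject H₀ at α = 0.05

Answer: z = -1.5866, fail to reject H₀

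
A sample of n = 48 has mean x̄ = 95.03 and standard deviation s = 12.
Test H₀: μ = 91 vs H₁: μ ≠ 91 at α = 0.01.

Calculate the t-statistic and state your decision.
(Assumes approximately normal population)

df = n - 1 = 47
SE = s/√n = 12/√48 = 1.7321
t = (x̄ - μ₀)/SE = (95.03 - 91)/1.7321 = 2.3267
Critical value: t_{0.005,47} = ±2.685
p-value ≈ 0.0243
Decision: fail to reject H₀

Answer: t = 2.3267, fail to reject H₀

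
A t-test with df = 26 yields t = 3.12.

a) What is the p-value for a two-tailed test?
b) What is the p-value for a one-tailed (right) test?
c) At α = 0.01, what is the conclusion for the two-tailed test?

Using t-distribution with df = 26:
a) Two-tailed: p = 2×P(T > 3.12) = 0.0044
b) One-tailed: p = P(T > 3.12) = 0.0022
c) 0.0044 < 0.01, reject H₀

Answer: a) 0.0044, b) 0.0022, c) reject H₀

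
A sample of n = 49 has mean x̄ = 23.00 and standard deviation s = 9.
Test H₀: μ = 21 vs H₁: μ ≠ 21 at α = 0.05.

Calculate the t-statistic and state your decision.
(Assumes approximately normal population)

Answer: t = 1.5556, fail to reject H₀

Derivation:
df = n - 1 = 48
SE = s/√n = 9/√49 = 1.2857
t = (x̄ - μ₀)/SE = (23.00 - 21)/1.2857 = 1.5556
Critical value: t_{0.025,48} = ±2.011
p-value ≈ 0.1264
Decision: fail to reject H₀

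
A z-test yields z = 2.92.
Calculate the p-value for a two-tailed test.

For z = 2.92:
p = 2×P(Z > |2.92|) = 2×(1 - Φ(2.92)) = 0.0035

Answer: p-value ≈ 0.0035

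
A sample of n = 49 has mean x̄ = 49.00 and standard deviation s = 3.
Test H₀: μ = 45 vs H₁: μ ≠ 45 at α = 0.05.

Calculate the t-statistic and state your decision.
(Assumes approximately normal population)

df = n - 1 = 48
SE = s/√n = 3/√49 = 0.4286
t = (x̄ - μ₀)/SE = (49.00 - 45)/0.4286 = 9.3327
Critical value: t_{0.025,48} = ±2.011
p-value < 0.0001
Decision: reject H₀

Answer: t = 9.3327, reject H₀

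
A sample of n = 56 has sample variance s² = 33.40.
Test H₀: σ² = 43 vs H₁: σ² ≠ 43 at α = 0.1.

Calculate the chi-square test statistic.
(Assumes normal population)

Answer: χ² = 42.7209, fail to reject H₀

Derivation:
df = n - 1 = 55
χ² = (n-1)s²/σ₀² = 55×33.40/43 = 42.7209
Critical values: χ²_{0.95,55} = 38.958, χ²_{0.05,55} = 73.311
Rejection region: χ² < 38.958 or χ² > 73.311
Decision: fail to reject H₀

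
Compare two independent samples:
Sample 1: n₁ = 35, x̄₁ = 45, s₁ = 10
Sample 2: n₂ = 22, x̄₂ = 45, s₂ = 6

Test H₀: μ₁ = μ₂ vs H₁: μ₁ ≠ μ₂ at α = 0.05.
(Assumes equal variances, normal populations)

Pooled variance: s²_p = [34×10² + 21×6²]/(55) = 75.5636
s_p = 8.6927
SE = s_p×√(1/n₁ + 1/n₂) = 8.6927×√(1/35 + 1/22) = 2.3651
t = (x̄₁ - x̄₂)/SE = (45 - 45)/2.3651 = 0.0000
df = 55, t-critical = ±2.004
Decision: fail to reject H₀

Answer: t = 0.0000, fail to reject H₀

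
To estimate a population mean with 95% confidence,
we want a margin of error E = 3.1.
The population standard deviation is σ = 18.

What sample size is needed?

Answer: n = 130

Derivation:
z_0.025 = 1.960
n = (z×σ/E)² = (1.960×18/3.1)²
n = 129.5191
Round up: n = 130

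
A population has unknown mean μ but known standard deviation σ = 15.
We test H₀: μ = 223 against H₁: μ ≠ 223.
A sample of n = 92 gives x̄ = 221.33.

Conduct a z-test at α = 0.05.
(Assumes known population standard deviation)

Answer: z = -1.0678, fail to reject H₀

Derivation:
Standard error: SE = σ/√n = 15/√92 = 1.5639
z-statistic: z = (x̄ - μ₀)/SE = (221.33 - 223)/1.5639 = -1.0678
Critical value: ±1.960
p-value = 0.2856
Decision: fail to reject H₀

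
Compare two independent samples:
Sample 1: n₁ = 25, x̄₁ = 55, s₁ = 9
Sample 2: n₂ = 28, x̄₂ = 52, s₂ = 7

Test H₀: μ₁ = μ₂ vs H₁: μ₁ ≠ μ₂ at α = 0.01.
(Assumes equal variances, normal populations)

Pooled variance: s²_p = [24×9² + 27×7²]/(51) = 64.0588
s_p = 8.0037
SE = s_p×√(1/n₁ + 1/n₂) = 8.0037×√(1/25 + 1/28) = 2.2023
t = (x̄₁ - x̄₂)/SE = (55 - 52)/2.2023 = 1.3622
df = 51, t-critical = ±2.676
Decision: fail to reject H₀

Answer: t = 1.3622, fail to reject H₀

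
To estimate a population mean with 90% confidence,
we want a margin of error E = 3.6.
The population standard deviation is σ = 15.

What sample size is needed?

z_0.05 = 1.645
n = (z×σ/E)² = (1.645×15/3.6)²
n = 46.9796
Round up: n = 47

Answer: n = 47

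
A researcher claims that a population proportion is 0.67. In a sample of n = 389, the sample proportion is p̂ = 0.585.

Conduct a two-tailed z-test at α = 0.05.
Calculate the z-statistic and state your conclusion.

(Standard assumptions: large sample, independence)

H₀: p = 0.67, H₁: p ≠ 0.67
Standard error: SE = √(p₀(1-p₀)/n) = √(0.67×0.33/389) = 0.023841
z-statistic: z = (p̂ - p₀)/SE = (0.585 - 0.67)/0.023841 = -3.5653
Critical value: z_0.025 = ±1.960
p-value = 0.0004
Decision: reject H₀ at α = 0.05

Answer: z = -3.5653, reject H₀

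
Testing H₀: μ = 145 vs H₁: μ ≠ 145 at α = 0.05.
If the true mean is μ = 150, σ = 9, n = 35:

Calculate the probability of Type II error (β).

SE = σ/√n = 9/√35 = 1.5213
Critical values: μ₀ ± z_0.025×SE = 145 ± 1.960×1.5213
Acceptance region: (142.0183, 147.9817)
Under H₁ (μ = 150): z_high = (147.9817 - 150)/1.5213 = -1.3267, z_low = (142.0183 - 150)/1.5213 = -5.2466
β = P(not reject | H₁) = Φ(-1.3267) - Φ(-5.2466) ≈ 0.0923

Answer: β ≈ 0.0923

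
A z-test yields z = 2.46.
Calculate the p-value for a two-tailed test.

Answer: p-value ≈ 0.0139

Derivation:
For z = 2.46:
p = 2×P(Z > |2.46|) = 2×(1 - Φ(2.46)) = 0.0139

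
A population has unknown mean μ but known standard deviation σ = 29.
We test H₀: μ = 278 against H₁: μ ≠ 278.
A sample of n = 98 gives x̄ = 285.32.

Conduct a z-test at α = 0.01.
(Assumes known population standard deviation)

Standard error: SE = σ/√n = 29/√98 = 2.9294
z-statistic: z = (x̄ - μ₀)/SE = (285.32 - 278)/2.9294 = 2.4988
Critical value: ±2.576
p-value = 0.0125
Decision: fail to reject H₀

Answer: z = 2.4988, fail to reject H₀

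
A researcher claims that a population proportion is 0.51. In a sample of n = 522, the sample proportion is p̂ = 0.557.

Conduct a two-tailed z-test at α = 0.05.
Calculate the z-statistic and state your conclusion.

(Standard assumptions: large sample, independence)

Answer: z = 2.1481, reject H₀

Derivation:
H₀: p = 0.51, H₁: p ≠ 0.51
Standard error: SE = √(p₀(1-p₀)/n) = √(0.51×0.49/522) = 0.021880
z-statistic: z = (p̂ - p₀)/SE = (0.557 - 0.51)/0.021880 = 2.1481
Critical value: z_0.025 = ±1.960
p-value = 0.0317
Decision: reject H₀ at α = 0.05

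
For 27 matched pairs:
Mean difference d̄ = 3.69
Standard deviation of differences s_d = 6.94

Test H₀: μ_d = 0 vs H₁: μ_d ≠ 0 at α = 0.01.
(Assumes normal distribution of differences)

Answer: t = 2.7628, fail to reject H₀

Derivation:
df = n - 1 = 26
SE = s_d/√n = 6.94/√27 = 1.3356
t = d̄/SE = 3.69/1.3356 = 2.7628
Critical value: t_{0.005,26} = ±2.779
p-value ≈ 0.0104
Decision: fail to reject H₀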